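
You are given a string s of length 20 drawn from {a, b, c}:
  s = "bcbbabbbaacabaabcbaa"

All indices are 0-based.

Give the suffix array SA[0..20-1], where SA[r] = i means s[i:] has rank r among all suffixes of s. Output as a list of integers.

sorted suffixes:
  #0 SA[0]=19  'a'
  #1 SA[1]=18  'aa'
  #2 SA[2]=13  'aabcbaa'
  #3 SA[3]=8  'aacabaabcbaa'
  #4 SA[4]=11  'abaabcbaa'
  #5 SA[5]=4  'abbbaacabaabcbaa'
  #6 SA[6]=14  'abcbaa'
  #7 SA[7]=9  'acabaabcbaa'
  #8 SA[8]=17  'baa'
  #9 SA[9]=12  'baabcbaa'
  #10 SA[10]=7  'baacabaabcbaa'
  #11 SA[11]=3  'babbbaacabaabcbaa'
  #12 SA[12]=6  'bbaacabaabcbaa'
  #13 SA[13]=2  'bbabbbaacabaabcbaa'
  #14 SA[14]=5  'bbbaacabaabcbaa'
  #15 SA[15]=15  'bcbaa'
  #16 SA[16]=0  'bcbbabbbaacabaabcbaa'
  #17 SA[17]=10  'cabaabcbaa'
  #18 SA[18]=16  'cbaa'
  #19 SA[19]=1  'cbbabbbaacabaabcbaa'

[19, 18, 13, 8, 11, 4, 14, 9, 17, 12, 7, 3, 6, 2, 5, 15, 0, 10, 16, 1]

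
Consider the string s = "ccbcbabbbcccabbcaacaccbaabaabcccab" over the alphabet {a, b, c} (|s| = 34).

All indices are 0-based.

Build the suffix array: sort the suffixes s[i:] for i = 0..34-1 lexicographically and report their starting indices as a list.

[23, 26, 16, 32, 24, 5, 12, 27, 17, 19, 33, 22, 25, 4, 6, 13, 7, 14, 2, 28, 8, 15, 31, 11, 18, 21, 3, 1, 30, 10, 20, 0, 29, 9]

rank→(start, suffix):
  0 → (23, 'aabaabcccab')
  1 → (26, 'aabcccab')
  2 → (16, 'aacaccbaabaabcccab')
  3 → (32, 'ab')
  4 → (24, 'abaabcccab')
  5 → (5, 'abbbcccabbcaacaccbaabaabcccab')
  6 → (12, 'abbcaacaccbaabaabcccab')
  7 → (27, 'abcccab')
  8 → (17, 'acaccbaabaabcccab')
  9 → (19, 'accbaabaabcccab')
  10 → (33, 'b')
  11 → (22, 'baabaabcccab')
  12 → (25, 'baabcccab')
  13 → (4, 'babbbcccabbcaacaccbaabaabcccab')
  14 → (6, 'bbbcccabbcaacaccbaabaabcccab')
  15 → (13, 'bbcaacaccbaabaabcccab')
  16 → (7, 'bbcccabbcaacaccbaabaabcccab')
  17 → (14, 'bcaacaccbaabaabcccab')
  18 → (2, 'bcbabbbcccabbcaacaccbaabaabcccab')
  19 → (28, 'bcccab')
  20 → (8, 'bcccabbcaacaccbaabaabcccab')
  21 → (15, 'caacaccbaabaabcccab')
  22 → (31, 'cab')
  23 → (11, 'cabbcaacaccbaabaabcccab')
  24 → (18, 'caccbaabaabcccab')
  25 → (21, 'cbaabaabcccab')
  26 → (3, 'cbabbbcccabbcaacaccbaabaabcccab')
  27 → (1, 'cbcbabbbcccabbcaacaccbaabaabcccab')
  28 → (30, 'ccab')
  29 → (10, 'ccabbcaacaccbaabaabcccab')
  30 → (20, 'ccbaabaabcccab')
  31 → (0, 'ccbcbabbbcccabbcaacaccbaabaabcccab')
  32 → (29, 'cccab')
  33 → (9, 'cccabbcaacaccbaabaabcccab')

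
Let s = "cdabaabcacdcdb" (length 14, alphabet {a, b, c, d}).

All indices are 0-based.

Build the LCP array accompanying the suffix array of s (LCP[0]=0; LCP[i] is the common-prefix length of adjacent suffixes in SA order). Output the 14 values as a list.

rank→(start, suffix):
  0 → (4, 'aabcacdcdb')
  1 → (2, 'abaabcacdcdb')
  2 → (5, 'abcacdcdb')
  3 → (8, 'acdcdb')
  4 → (13, 'b')
  5 → (3, 'baabcacdcdb')
  6 → (6, 'bcacdcdb')
  7 → (7, 'cacdcdb')
  8 → (0, 'cdabaabcacdcdb')
  9 → (11, 'cdb')
  10 → (9, 'cdcdb')
  11 → (1, 'dabaabcacdcdb')
  12 → (12, 'db')
  13 → (10, 'dcdb')

SA = [4, 2, 5, 8, 13, 3, 6, 7, 0, 11, 9, 1, 12, 10]
[i] adj suffixes → lcp
  [1] 4/2 → 1 ('a')
  [2] 2/5 → 2 ('ab')
  [3] 5/8 → 1 ('a')
  [4] 8/13 → 0 ('')
  [5] 13/3 → 1 ('b')
  [6] 3/6 → 1 ('b')
  [7] 6/7 → 0 ('')
  [8] 7/0 → 1 ('c')
  [9] 0/11 → 2 ('cd')
  [10] 11/9 → 2 ('cd')
  [11] 9/1 → 0 ('')
  [12] 1/12 → 1 ('d')
  [13] 12/10 → 1 ('d')

[0, 1, 2, 1, 0, 1, 1, 0, 1, 2, 2, 0, 1, 1]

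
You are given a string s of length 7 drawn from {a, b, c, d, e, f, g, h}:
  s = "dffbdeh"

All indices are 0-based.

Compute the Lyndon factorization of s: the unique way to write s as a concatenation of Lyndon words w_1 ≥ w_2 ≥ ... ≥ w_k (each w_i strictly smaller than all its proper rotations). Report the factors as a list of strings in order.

["dff", "bdeh"]

emit factor 1: 'dff' (i=0, period=3)
emit factor 2: 'bdeh' (i=3, period=4)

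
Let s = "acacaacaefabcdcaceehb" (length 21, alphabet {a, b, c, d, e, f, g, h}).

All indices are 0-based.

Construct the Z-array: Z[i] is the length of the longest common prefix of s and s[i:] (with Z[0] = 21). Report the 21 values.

[21, 0, 3, 0, 1, 3, 0, 1, 0, 0, 1, 0, 0, 0, 0, 2, 0, 0, 0, 0, 0]

Z[0]=21
i=1: i≥r, start 0; Z[1]=0
i=2: i≥r, start 0; Z[2]=3 grow→box=[2,5)
i=3: min(r-i=2, Z[1]=0)=0; Z[3]=0
i=4: min(r-i=1, Z[2]=3)=1; Z[4]=1
i=5: i≥r, start 0; Z[5]=3 grow→box=[5,8)
i=6: min(r-i=2, Z[1]=0)=0; Z[6]=0
i=7: min(r-i=1, Z[2]=3)=1; Z[7]=1
i=8: i≥r, start 0; Z[8]=0
i=9: i≥r, start 0; Z[9]=0
i=10: i≥r, start 0; Z[10]=1 grow→box=[10,11)
i=11: i≥r, start 0; Z[11]=0
i=12: i≥r, start 0; Z[12]=0
i=13: i≥r, start 0; Z[13]=0
i=14: i≥r, start 0; Z[14]=0
i=15: i≥r, start 0; Z[15]=2 grow→box=[15,17)
i=16: min(r-i=1, Z[1]=0)=0; Z[16]=0
i=17: i≥r, start 0; Z[17]=0
i=18: i≥r, start 0; Z[18]=0
i=19: i≥r, start 0; Z[19]=0
i=20: i≥r, start 0; Z[20]=0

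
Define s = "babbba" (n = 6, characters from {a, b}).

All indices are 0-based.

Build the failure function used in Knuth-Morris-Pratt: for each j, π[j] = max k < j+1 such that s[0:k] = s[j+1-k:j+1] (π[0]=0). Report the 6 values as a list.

[0, 0, 1, 1, 1, 2]

π[0] = 0
j=1 s[j]='a': π[1]=0 (border '')
j=2 s[j]='b': π[2]=1 (border 'b')
j=3 s[j]='b': k: 1→0; π[3]=1 (border 'b')
j=4 s[j]='b': k: 1→0; π[4]=1 (border 'b')
j=5 s[j]='a': π[5]=2 (border 'ba')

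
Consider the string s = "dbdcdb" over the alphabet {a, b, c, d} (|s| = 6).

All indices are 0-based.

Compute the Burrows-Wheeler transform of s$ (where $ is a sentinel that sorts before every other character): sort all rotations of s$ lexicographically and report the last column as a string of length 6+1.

rank  rotation last
    0  $dbdcdb  b
    1  b$dbdcd  d
    2  bdcdb$d  d
    3  cdb$dbd  d
    4  db$dbdc  c
    5  dbdcdb$  $
    6  dcdb$db  b

bdddc$b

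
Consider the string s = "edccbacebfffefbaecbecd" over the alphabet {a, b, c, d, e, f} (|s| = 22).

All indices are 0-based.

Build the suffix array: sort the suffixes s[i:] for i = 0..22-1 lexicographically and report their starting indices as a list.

rank→(start, suffix):
  0 → (5, 'acebfffefbaecbecd')
  1 → (15, 'aecbecd')
  2 → (4, 'bacebfffefbaecbecd')
  3 → (14, 'baecbecd')
  4 → (18, 'becd')
  5 → (8, 'bfffefbaecbecd')
  6 → (3, 'cbacebfffefbaecbecd')
  7 → (17, 'cbecd')
  8 → (2, 'ccbacebfffefbaecbecd')
  9 → (20, 'cd')
  10 → (6, 'cebfffefbaecbecd')
  11 → (21, 'd')
  12 → (1, 'dccbacebfffefbaecbecd')
  13 → (7, 'ebfffefbaecbecd')
  14 → (16, 'ecbecd')
  15 → (19, 'ecd')
  16 → (0, 'edccbacebfffefbaecbecd')
  17 → (12, 'efbaecbecd')
  18 → (13, 'fbaecbecd')
  19 → (11, 'fefbaecbecd')
  20 → (10, 'ffefbaecbecd')
  21 → (9, 'fffefbaecbecd')

[5, 15, 4, 14, 18, 8, 3, 17, 2, 20, 6, 21, 1, 7, 16, 19, 0, 12, 13, 11, 10, 9]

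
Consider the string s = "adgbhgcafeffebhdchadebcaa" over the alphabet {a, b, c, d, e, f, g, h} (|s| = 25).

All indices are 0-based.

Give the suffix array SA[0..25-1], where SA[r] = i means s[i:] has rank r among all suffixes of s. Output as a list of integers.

[24, 23, 18, 0, 7, 21, 13, 3, 22, 6, 16, 15, 19, 1, 20, 12, 9, 11, 8, 10, 2, 5, 17, 14, 4]

sorted suffixes:
  #0 SA[0]=24  'a'
  #1 SA[1]=23  'aa'
  #2 SA[2]=18  'adebcaa'
  #3 SA[3]=0  'adgbhgcafeffebhdchadebcaa'
  #4 SA[4]=7  'afeffebhdchadebcaa'
  #5 SA[5]=21  'bcaa'
  #6 SA[6]=13  'bhdchadebcaa'
  #7 SA[7]=3  'bhgcafeffebhdchadebcaa'
  #8 SA[8]=22  'caa'
  #9 SA[9]=6  'cafeffebhdchadebcaa'
  #10 SA[10]=16  'chadebcaa'
  #11 SA[11]=15  'dchadebcaa'
  #12 SA[12]=19  'debcaa'
  #13 SA[13]=1  'dgbhgcafeffebhdchadebcaa'
  #14 SA[14]=20  'ebcaa'
  #15 SA[15]=12  'ebhdchadebcaa'
  #16 SA[16]=9  'effebhdchadebcaa'
  #17 SA[17]=11  'febhdchadebcaa'
  #18 SA[18]=8  'feffebhdchadebcaa'
  #19 SA[19]=10  'ffebhdchadebcaa'
  #20 SA[20]=2  'gbhgcafeffebhdchadebcaa'
  #21 SA[21]=5  'gcafeffebhdchadebcaa'
  #22 SA[22]=17  'hadebcaa'
  #23 SA[23]=14  'hdchadebcaa'
  #24 SA[24]=4  'hgcafeffebhdchadebcaa'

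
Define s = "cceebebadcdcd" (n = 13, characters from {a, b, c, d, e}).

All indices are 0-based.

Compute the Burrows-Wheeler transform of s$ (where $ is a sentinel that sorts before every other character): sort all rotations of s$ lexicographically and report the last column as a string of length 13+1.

rank  rotation        last
    0  $cceebebadcdcd  d
    1  adcdcd$cceebeb  b
    2  badcdcd$cceebe  e
    3  bebadcdcd$ccee  e
    4  cceebebadcdcd$  $
    5  cd$cceebebadcd  d
    6  cdcd$cceebebad  d
    7  ceebebadcdcd$c  c
    8  d$cceebebadcdc  c
    9  dcd$cceebebadc  c
   10  dcdcd$cceebeba  a
   11  ebadcdcd$cceeb  b
   12  ebebadcdcd$cce  e
   13  eebebadcdcd$cc  c

dbee$ddcccabec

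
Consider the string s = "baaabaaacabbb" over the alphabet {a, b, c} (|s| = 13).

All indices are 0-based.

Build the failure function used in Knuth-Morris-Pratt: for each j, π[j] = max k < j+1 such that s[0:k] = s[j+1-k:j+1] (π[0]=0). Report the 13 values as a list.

π[0] = 0
j=1 s[j]='a': π[1]=0 (border '')
j=2 s[j]='a': π[2]=0 (border '')
j=3 s[j]='a': π[3]=0 (border '')
j=4 s[j]='b': π[4]=1 (border 'b')
j=5 s[j]='a': π[5]=2 (border 'ba')
j=6 s[j]='a': π[6]=3 (border 'baa')
j=7 s[j]='a': π[7]=4 (border 'baaa')
j=8 s[j]='c': k: 4→0; π[8]=0 (border '')
j=9 s[j]='a': π[9]=0 (border '')
j=10 s[j]='b': π[10]=1 (border 'b')
j=11 s[j]='b': k: 1→0; π[11]=1 (border 'b')
j=12 s[j]='b': k: 1→0; π[12]=1 (border 'b')

[0, 0, 0, 0, 1, 2, 3, 4, 0, 0, 1, 1, 1]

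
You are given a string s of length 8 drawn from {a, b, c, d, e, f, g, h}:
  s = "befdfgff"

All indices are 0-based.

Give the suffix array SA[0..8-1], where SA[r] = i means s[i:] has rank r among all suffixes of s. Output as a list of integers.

[0, 3, 1, 7, 2, 6, 4, 5]

sorted suffixes:
  #0 SA[0]=0  'befdfgff'
  #1 SA[1]=3  'dfgff'
  #2 SA[2]=1  'efdfgff'
  #3 SA[3]=7  'f'
  #4 SA[4]=2  'fdfgff'
  #5 SA[5]=6  'ff'
  #6 SA[6]=4  'fgff'
  #7 SA[7]=5  'gff'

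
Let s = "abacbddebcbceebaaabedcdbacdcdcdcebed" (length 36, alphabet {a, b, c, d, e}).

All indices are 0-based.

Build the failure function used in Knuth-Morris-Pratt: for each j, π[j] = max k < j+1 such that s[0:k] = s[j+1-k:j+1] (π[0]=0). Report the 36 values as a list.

[0, 0, 1, 0, 0, 0, 0, 0, 0, 0, 0, 0, 0, 0, 0, 1, 1, 1, 2, 0, 0, 0, 0, 0, 1, 0, 0, 0, 0, 0, 0, 0, 0, 0, 0, 0]

π[0] = 0
j=1 s[j]='b': π[1]=0 (border '')
j=2 s[j]='a': π[2]=1 (border 'a')
j=3 s[j]='c': k: 1→0; π[3]=0 (border '')
j=4 s[j]='b': π[4]=0 (border '')
j=5 s[j]='d': π[5]=0 (border '')
j=6 s[j]='d': π[6]=0 (border '')
j=7 s[j]='e': π[7]=0 (border '')
j=8 s[j]='b': π[8]=0 (border '')
j=9 s[j]='c': π[9]=0 (border '')
j=10 s[j]='b': π[10]=0 (border '')
j=11 s[j]='c': π[11]=0 (border '')
j=12 s[j]='e': π[12]=0 (border '')
j=13 s[j]='e': π[13]=0 (border '')
j=14 s[j]='b': π[14]=0 (border '')
j=15 s[j]='a': π[15]=1 (border 'a')
j=16 s[j]='a': k: 1→0; π[16]=1 (border 'a')
j=17 s[j]='a': k: 1→0; π[17]=1 (border 'a')
j=18 s[j]='b': π[18]=2 (border 'ab')
j=19 s[j]='e': k: 2→0; π[19]=0 (border '')
j=20 s[j]='d': π[20]=0 (border '')
j=21 s[j]='c': π[21]=0 (border '')
j=22 s[j]='d': π[22]=0 (border '')
j=23 s[j]='b': π[23]=0 (border '')
j=24 s[j]='a': π[24]=1 (border 'a')
j=25 s[j]='c': k: 1→0; π[25]=0 (border '')
j=26 s[j]='d': π[26]=0 (border '')
j=27 s[j]='c': π[27]=0 (border '')
j=28 s[j]='d': π[28]=0 (border '')
j=29 s[j]='c': π[29]=0 (border '')
j=30 s[j]='d': π[30]=0 (border '')
j=31 s[j]='c': π[31]=0 (border '')
j=32 s[j]='e': π[32]=0 (border '')
j=33 s[j]='b': π[33]=0 (border '')
j=34 s[j]='e': π[34]=0 (border '')
j=35 s[j]='d': π[35]=0 (border '')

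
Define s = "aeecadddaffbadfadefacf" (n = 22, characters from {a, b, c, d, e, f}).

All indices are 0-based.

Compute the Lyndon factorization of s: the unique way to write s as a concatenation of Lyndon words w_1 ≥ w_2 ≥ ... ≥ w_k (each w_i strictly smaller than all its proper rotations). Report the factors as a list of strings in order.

emit factor 1: 'aeec' (i=0, period=4)
emit factor 2: 'adddaffbadfadef' (i=4, period=15)
emit factor 3: 'acf' (i=19, period=3)

["aeec", "adddaffbadfadef", "acf"]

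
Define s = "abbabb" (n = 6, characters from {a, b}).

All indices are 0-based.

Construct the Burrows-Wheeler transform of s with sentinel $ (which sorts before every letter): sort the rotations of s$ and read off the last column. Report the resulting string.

bb$bbaa

rank  rotation last
    0  $abbabb  b
    1  abb$abb  b
    2  abbabb$  $
    3  b$abbab  b
    4  babb$ab  b
    5  bb$abba  a
    6  bbabb$a  a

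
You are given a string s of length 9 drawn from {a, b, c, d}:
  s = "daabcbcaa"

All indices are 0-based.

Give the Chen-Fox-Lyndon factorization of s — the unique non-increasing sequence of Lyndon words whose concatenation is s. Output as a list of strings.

["d", "aabcbc", "a", "a"]

emit factor 1: 'd' (i=0, period=1)
emit factor 2: 'aabcbc' (i=1, period=6)
emit factor 3: 'a' (i=7, period=1)
emit factor 4: 'a' (i=8, period=1)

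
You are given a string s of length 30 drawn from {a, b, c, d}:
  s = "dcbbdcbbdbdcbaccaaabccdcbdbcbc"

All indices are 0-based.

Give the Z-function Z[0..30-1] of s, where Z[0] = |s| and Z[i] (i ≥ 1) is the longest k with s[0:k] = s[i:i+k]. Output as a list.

Z[0]=30
i=1: i≥r, start 0; Z[1]=0
i=2: i≥r, start 0; Z[2]=0
i=3: i≥r, start 0; Z[3]=0
i=4: i≥r, start 0; Z[4]=5 extend→box=[4,9)
i=5: min(r-i=4, Z[1]=0)=0; Z[5]=0
i=6: min(r-i=3, Z[2]=0)=0; Z[6]=0
i=7: min(r-i=2, Z[3]=0)=0; Z[7]=0
i=8: min(r-i=1, Z[4]=5)=1; Z[8]=1
i=9: i≥r, start 0; Z[9]=0
i=10: i≥r, start 0; Z[10]=3 extend→box=[10,13)
i=11: min(r-i=2, Z[1]=0)=0; Z[11]=0
i=12: min(r-i=1, Z[2]=0)=0; Z[12]=0
i=13: i≥r, start 0; Z[13]=0
i=14: i≥r, start 0; Z[14]=0
i=15: i≥r, start 0; Z[15]=0
i=16: i≥r, start 0; Z[16]=0
i=17: i≥r, start 0; Z[17]=0
i=18: i≥r, start 0; Z[18]=0
i=19: i≥r, start 0; Z[19]=0
i=20: i≥r, start 0; Z[20]=0
i=21: i≥r, start 0; Z[21]=0
i=22: i≥r, start 0; Z[22]=3 extend→box=[22,25)
i=23: min(r-i=2, Z[1]=0)=0; Z[23]=0
i=24: min(r-i=1, Z[2]=0)=0; Z[24]=0
i=25: i≥r, start 0; Z[25]=1 extend→box=[25,26)
i=26: i≥r, start 0; Z[26]=0
i=27: i≥r, start 0; Z[27]=0
i=28: i≥r, start 0; Z[28]=0
i=29: i≥r, start 0; Z[29]=0

[30, 0, 0, 0, 5, 0, 0, 0, 1, 0, 3, 0, 0, 0, 0, 0, 0, 0, 0, 0, 0, 0, 3, 0, 0, 1, 0, 0, 0, 0]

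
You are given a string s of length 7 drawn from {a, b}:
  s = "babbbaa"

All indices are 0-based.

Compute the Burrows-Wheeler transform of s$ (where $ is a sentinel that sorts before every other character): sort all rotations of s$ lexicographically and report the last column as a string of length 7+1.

rank  rotation  last
    0  $babbbaa  a
    1  a$babbba  a
    2  aa$babbb  b
    3  abbbaa$b  b
    4  baa$babb  b
    5  babbbaa$  $
    6  bbaa$bab  b
    7  bbbaa$ba  a

aabbb$ba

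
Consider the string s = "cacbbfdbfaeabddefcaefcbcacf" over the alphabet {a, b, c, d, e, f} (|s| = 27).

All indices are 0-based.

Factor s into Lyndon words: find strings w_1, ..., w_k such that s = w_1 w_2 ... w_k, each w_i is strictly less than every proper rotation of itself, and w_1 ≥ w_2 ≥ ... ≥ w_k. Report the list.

emit factor 1: 'c' (i=0, period=1)
emit factor 2: 'acbbfdbfae' (i=1, period=10)
emit factor 3: 'abddefcaefcbcacf' (i=11, period=16)

["c", "acbbfdbfae", "abddefcaefcbcacf"]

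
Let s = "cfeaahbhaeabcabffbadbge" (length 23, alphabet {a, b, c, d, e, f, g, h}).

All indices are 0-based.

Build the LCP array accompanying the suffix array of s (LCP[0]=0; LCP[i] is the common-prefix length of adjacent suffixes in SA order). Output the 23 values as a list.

[0, 1, 2, 1, 1, 1, 0, 1, 1, 1, 1, 0, 1, 0, 0, 1, 2, 0, 1, 1, 0, 0, 1]

rank | idx | suffix
   0 |   3 | aahbhaeabcabffbadbge
   1 |  10 | abcabffbadbge
   2 |  13 | abffbadbge
   3 |  18 | adbge
   4 |   8 | aeabcabffbadbge
   5 |   4 | ahbhaeabcabffbadbge
   6 |  17 | badbge
   7 |  11 | bcabffbadbge
   8 |  14 | bffbadbge
   9 |  20 | bge
  10 |   6 | bhaeabcabffbadbge
  11 |  12 | cabffbadbge
  12 |   0 | cfeaahbhaeabcabffbadbge
  13 |  19 | dbge
  14 |  22 | e
  15 |   2 | eaahbhaeabcabffbadbge
  16 |   9 | eabcabffbadbge
  17 |  16 | fbadbge
  18 |   1 | feaahbhaeabcabffbadbge
  19 |  15 | ffbadbge
  20 |  21 | ge
  21 |   7 | haeabcabffbadbge
  22 |   5 | hbhaeabcabffbadbge

SA = [3, 10, 13, 18, 8, 4, 17, 11, 14, 20, 6, 12, 0, 19, 22, 2, 9, 16, 1, 15, 21, 7, 5]
rank  pair      lcp
   1  s[3:],s[10:]  1  'a'
   2  s[10:],s[13:]  2  'ab'
   3  s[13:],s[18:]  1  'a'
   4  s[18:],s[8:]  1  'a'
   5  s[8:],s[4:]  1  'a'
   6  s[4:],s[17:]  0  ''
   7  s[17:],s[11:]  1  'b'
   8  s[11:],s[14:]  1  'b'
   9  s[14:],s[20:]  1  'b'
  10  s[20:],s[6:]  1  'b'
  11  s[6:],s[12:]  0  ''
  12  s[12:],s[0:]  1  'c'
  13  s[0:],s[19:]  0  ''
  14  s[19:],s[22:]  0  ''
  15  s[22:],s[2:]  1  'e'
  16  s[2:],s[9:]  2  'ea'
  17  s[9:],s[16:]  0  ''
  18  s[16:],s[1:]  1  'f'
  19  s[1:],s[15:]  1  'f'
  20  s[15:],s[21:]  0  ''
  21  s[21:],s[7:]  0  ''
  22  s[7:],s[5:]  1  'h'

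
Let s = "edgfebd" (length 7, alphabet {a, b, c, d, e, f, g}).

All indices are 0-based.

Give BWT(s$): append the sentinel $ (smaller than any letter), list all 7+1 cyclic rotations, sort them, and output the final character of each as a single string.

rank  rotation  last
    0  $edgfebd  d
    1  bd$edgfe  e
    2  d$edgfeb  b
    3  dgfebd$e  e
    4  ebd$edgf  f
    5  edgfebd$  $
    6  febd$edg  g
    7  gfebd$ed  d

debef$gd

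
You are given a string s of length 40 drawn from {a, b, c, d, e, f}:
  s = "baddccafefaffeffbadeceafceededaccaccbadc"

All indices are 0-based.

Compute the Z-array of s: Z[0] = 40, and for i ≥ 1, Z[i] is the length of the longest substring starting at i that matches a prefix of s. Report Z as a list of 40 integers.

[40, 0, 0, 0, 0, 0, 0, 0, 0, 0, 0, 0, 0, 0, 0, 0, 3, 0, 0, 0, 0, 0, 0, 0, 0, 0, 0, 0, 0, 0, 0, 0, 0, 0, 0, 0, 3, 0, 0, 0]

Z[0]=40
i=1: outside box; Z[1]=0
i=2: outside box; Z[2]=0
i=3: outside box; Z[3]=0
i=4: outside box; Z[4]=0
i=5: outside box; Z[5]=0
i=6: outside box; Z[6]=0
i=7: outside box; Z[7]=0
i=8: outside box; Z[8]=0
i=9: outside box; Z[9]=0
i=10: outside box; Z[10]=0
i=11: outside box; Z[11]=0
i=12: outside box; Z[12]=0
i=13: outside box; Z[13]=0
i=14: outside box; Z[14]=0
i=15: outside box; Z[15]=0
i=16: outside box; Z[16]=3 scan→box=[16,19)
i=17: min(r-i=2, Z[1]=0)=0; Z[17]=0
i=18: min(r-i=1, Z[2]=0)=0; Z[18]=0
i=19: outside box; Z[19]=0
i=20: outside box; Z[20]=0
i=21: outside box; Z[21]=0
i=22: outside box; Z[22]=0
i=23: outside box; Z[23]=0
i=24: outside box; Z[24]=0
i=25: outside box; Z[25]=0
i=26: outside box; Z[26]=0
i=27: outside box; Z[27]=0
i=28: outside box; Z[28]=0
i=29: outside box; Z[29]=0
i=30: outside box; Z[30]=0
i=31: outside box; Z[31]=0
i=32: outside box; Z[32]=0
i=33: outside box; Z[33]=0
i=34: outside box; Z[34]=0
i=35: outside box; Z[35]=0
i=36: outside box; Z[36]=3 scan→box=[36,39)
i=37: min(r-i=2, Z[1]=0)=0; Z[37]=0
i=38: min(r-i=1, Z[2]=0)=0; Z[38]=0
i=39: outside box; Z[39]=0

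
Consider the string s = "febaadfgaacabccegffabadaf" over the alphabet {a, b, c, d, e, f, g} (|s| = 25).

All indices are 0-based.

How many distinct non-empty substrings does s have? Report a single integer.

rank→(start, suffix):
  0 → (8, 'aacabccegffabadaf')
  1 → (3, 'aadfgaacabccegffabadaf')
  2 → (19, 'abadaf')
  3 → (11, 'abccegffabadaf')
  4 → (9, 'acabccegffabadaf')
  5 → (21, 'adaf')
  6 → (4, 'adfgaacabccegffabadaf')
  7 → (23, 'af')
  8 → (2, 'baadfgaacabccegffabadaf')
  9 → (20, 'badaf')
  10 → (12, 'bccegffabadaf')
  11 → (10, 'cabccegffabadaf')
  12 → (13, 'ccegffabadaf')
  13 → (14, 'cegffabadaf')
  14 → (22, 'daf')
  15 → (5, 'dfgaacabccegffabadaf')
  16 → (1, 'ebaadfgaacabccegffabadaf')
  17 → (15, 'egffabadaf')
  18 → (24, 'f')
  19 → (18, 'fabadaf')
  20 → (0, 'febaadfgaacabccegffabadaf')
  21 → (17, 'ffabadaf')
  22 → (6, 'fgaacabccegffabadaf')
  23 → (7, 'gaacabccegffabadaf')
  24 → (16, 'gffabadaf')

SA = [8, 3, 19, 11, 9, 21, 4, 23, 2, 20, 12, 10, 13, 14, 22, 5, 1, 15, 24, 18, 0, 17, 6, 7, 16]
[i] adj suffixes → lcp
  [1] 8/3 → 2 ('aa')
  [2] 3/19 → 1 ('a')
  [3] 19/11 → 2 ('ab')
  [4] 11/9 → 1 ('a')
  [5] 9/21 → 1 ('a')
  [6] 21/4 → 2 ('ad')
  [7] 4/23 → 1 ('a')
  [8] 23/2 → 0 ('')
  [9] 2/20 → 2 ('ba')
  [10] 20/12 → 1 ('b')
  [11] 12/10 → 0 ('')
  [12] 10/13 → 1 ('c')
  [13] 13/14 → 1 ('c')
  [14] 14/22 → 0 ('')
  [15] 22/5 → 1 ('d')
  [16] 5/1 → 0 ('')
  [17] 1/15 → 1 ('e')
  [18] 15/24 → 0 ('')
  [19] 24/18 → 1 ('f')
  [20] 18/0 → 1 ('f')
  [21] 0/17 → 1 ('f')
  [22] 17/6 → 1 ('f')
  [23] 6/7 → 0 ('')
  [24] 7/16 → 1 ('g')

n(n+1)/2 = 25·26/2 = 325
Σ LCP = 0 + 2 + 1 + 2 + 1 + 1 + 2 + 1 + 0 + 2 + 1 + 0 + 1 + 1 + 0 + 1 + 0 + 1 + 0 + 1 + 1 + 1 + 1 + 0 + 1 = 22
distinct = 325 − 22 = 303

303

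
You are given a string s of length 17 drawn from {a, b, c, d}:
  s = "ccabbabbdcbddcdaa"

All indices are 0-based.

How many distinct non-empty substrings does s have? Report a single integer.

135

rank→(start, suffix):
  0 → (16, 'a')
  1 → (15, 'aa')
  2 → (2, 'abbabbdcbddcdaa')
  3 → (5, 'abbdcbddcdaa')
  4 → (4, 'babbdcbddcdaa')
  5 → (3, 'bbabbdcbddcdaa')
  6 → (6, 'bbdcbddcdaa')
  7 → (7, 'bdcbddcdaa')
  8 → (10, 'bddcdaa')
  9 → (1, 'cabbabbdcbddcdaa')
  10 → (9, 'cbddcdaa')
  11 → (0, 'ccabbabbdcbddcdaa')
  12 → (13, 'cdaa')
  13 → (14, 'daa')
  14 → (8, 'dcbddcdaa')
  15 → (12, 'dcdaa')
  16 → (11, 'ddcdaa')

SA = [16, 15, 2, 5, 4, 3, 6, 7, 10, 1, 9, 0, 13, 14, 8, 12, 11]
[i] adj suffixes → lcp
  [1] 16/15 → 1 ('a')
  [2] 15/2 → 1 ('a')
  [3] 2/5 → 3 ('abb')
  [4] 5/4 → 0 ('')
  [5] 4/3 → 1 ('b')
  [6] 3/6 → 2 ('bb')
  [7] 6/7 → 1 ('b')
  [8] 7/10 → 2 ('bd')
  [9] 10/1 → 0 ('')
  [10] 1/9 → 1 ('c')
  [11] 9/0 → 1 ('c')
  [12] 0/13 → 1 ('c')
  [13] 13/14 → 0 ('')
  [14] 14/8 → 1 ('d')
  [15] 8/12 → 2 ('dc')
  [16] 12/11 → 1 ('d')

n(n+1)/2 = 17·18/2 = 153
Σ LCP = 0 + 1 + 1 + 3 + 0 + 1 + 2 + 1 + 2 + 0 + 1 + 1 + 1 + 0 + 1 + 2 + 1 = 18
distinct = 153 − 18 = 135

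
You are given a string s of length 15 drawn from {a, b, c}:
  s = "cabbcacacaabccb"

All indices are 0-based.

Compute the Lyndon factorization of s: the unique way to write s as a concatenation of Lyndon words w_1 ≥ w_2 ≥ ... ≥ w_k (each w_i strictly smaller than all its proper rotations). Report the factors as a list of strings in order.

emit factor 1: 'c' (i=0, period=1)
emit factor 2: 'abbcacac' (i=1, period=8)
emit factor 3: 'aabccb' (i=9, period=6)

["c", "abbcacac", "aabccb"]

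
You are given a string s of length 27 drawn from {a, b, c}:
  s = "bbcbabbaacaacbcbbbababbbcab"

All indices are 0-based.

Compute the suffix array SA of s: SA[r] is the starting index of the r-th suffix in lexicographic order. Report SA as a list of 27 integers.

sorted suffixes:
  #0 SA[0]=7  'aacaacbcbbbababbbcab'
  #1 SA[1]=10  'aacbcbbbababbbcab'
  #2 SA[2]=25  'ab'
  #3 SA[3]=18  'ababbbcab'
  #4 SA[4]=4  'abbaacaacbcbbbababbbcab'
  #5 SA[5]=20  'abbbcab'
  #6 SA[6]=8  'acaacbcbbbababbbcab'
  #7 SA[7]=11  'acbcbbbababbbcab'
  #8 SA[8]=26  'b'
  #9 SA[9]=6  'baacaacbcbbbababbbcab'
  #10 SA[10]=17  'bababbbcab'
  #11 SA[11]=3  'babbaacaacbcbbbababbbcab'
  #12 SA[12]=19  'babbbcab'
  #13 SA[13]=5  'bbaacaacbcbbbababbbcab'
  #14 SA[14]=16  'bbababbbcab'
  #15 SA[15]=15  'bbbababbbcab'
  #16 SA[16]=21  'bbbcab'
  #17 SA[17]=22  'bbcab'
  #18 SA[18]=0  'bbcbabbaacaacbcbbbababbbcab'
  #19 SA[19]=23  'bcab'
  #20 SA[20]=1  'bcbabbaacaacbcbbbababbbcab'
  #21 SA[21]=13  'bcbbbababbbcab'
  #22 SA[22]=9  'caacbcbbbababbbcab'
  #23 SA[23]=24  'cab'
  #24 SA[24]=2  'cbabbaacaacbcbbbababbbcab'
  #25 SA[25]=14  'cbbbababbbcab'
  #26 SA[26]=12  'cbcbbbababbbcab'

[7, 10, 25, 18, 4, 20, 8, 11, 26, 6, 17, 3, 19, 5, 16, 15, 21, 22, 0, 23, 1, 13, 9, 24, 2, 14, 12]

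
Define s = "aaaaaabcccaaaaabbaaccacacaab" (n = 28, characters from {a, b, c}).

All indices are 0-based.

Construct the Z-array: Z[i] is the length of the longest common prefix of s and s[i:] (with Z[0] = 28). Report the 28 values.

[28, 5, 4, 3, 2, 1, 0, 0, 0, 0, 5, 4, 3, 2, 1, 0, 0, 2, 1, 0, 0, 1, 0, 1, 0, 2, 1, 0]

Z[0]=28
i=1: i≥r, start 0; Z[1]=5 scan→box=[1,6)
i=2: min(r-i=4, Z[1]=5)=4; Z[2]=4
i=3: min(r-i=3, Z[2]=4)=3; Z[3]=3
i=4: min(r-i=2, Z[3]=3)=2; Z[4]=2
i=5: min(r-i=1, Z[4]=2)=1; Z[5]=1
i=6: i≥r, start 0; Z[6]=0
i=7: i≥r, start 0; Z[7]=0
i=8: i≥r, start 0; Z[8]=0
i=9: i≥r, start 0; Z[9]=0
i=10: i≥r, start 0; Z[10]=5 scan→box=[10,15)
i=11: min(r-i=4, Z[1]=5)=4; Z[11]=4
i=12: min(r-i=3, Z[2]=4)=3; Z[12]=3
i=13: min(r-i=2, Z[3]=3)=2; Z[13]=2
i=14: min(r-i=1, Z[4]=2)=1; Z[14]=1
i=15: i≥r, start 0; Z[15]=0
i=16: i≥r, start 0; Z[16]=0
i=17: i≥r, start 0; Z[17]=2 scan→box=[17,19)
i=18: min(r-i=1, Z[1]=5)=1; Z[18]=1
i=19: i≥r, start 0; Z[19]=0
i=20: i≥r, start 0; Z[20]=0
i=21: i≥r, start 0; Z[21]=1 scan→box=[21,22)
i=22: i≥r, start 0; Z[22]=0
i=23: i≥r, start 0; Z[23]=1 scan→box=[23,24)
i=24: i≥r, start 0; Z[24]=0
i=25: i≥r, start 0; Z[25]=2 scan→box=[25,27)
i=26: min(r-i=1, Z[1]=5)=1; Z[26]=1
i=27: i≥r, start 0; Z[27]=0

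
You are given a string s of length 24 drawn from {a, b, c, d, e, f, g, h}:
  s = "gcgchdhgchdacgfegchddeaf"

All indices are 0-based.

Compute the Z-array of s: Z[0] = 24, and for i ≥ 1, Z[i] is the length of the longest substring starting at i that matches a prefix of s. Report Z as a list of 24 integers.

[24, 0, 2, 0, 0, 0, 0, 2, 0, 0, 0, 0, 0, 1, 0, 0, 2, 0, 0, 0, 0, 0, 0, 0]

Z[0]=24
i=1: outside box; Z[1]=0
i=2: outside box; Z[2]=2 scan→box=[2,4)
i=3: min(r-i=1, Z[1]=0)=0; Z[3]=0
i=4: outside box; Z[4]=0
i=5: outside box; Z[5]=0
i=6: outside box; Z[6]=0
i=7: outside box; Z[7]=2 scan→box=[7,9)
i=8: min(r-i=1, Z[1]=0)=0; Z[8]=0
i=9: outside box; Z[9]=0
i=10: outside box; Z[10]=0
i=11: outside box; Z[11]=0
i=12: outside box; Z[12]=0
i=13: outside box; Z[13]=1 scan→box=[13,14)
i=14: outside box; Z[14]=0
i=15: outside box; Z[15]=0
i=16: outside box; Z[16]=2 scan→box=[16,18)
i=17: min(r-i=1, Z[1]=0)=0; Z[17]=0
i=18: outside box; Z[18]=0
i=19: outside box; Z[19]=0
i=20: outside box; Z[20]=0
i=21: outside box; Z[21]=0
i=22: outside box; Z[22]=0
i=23: outside box; Z[23]=0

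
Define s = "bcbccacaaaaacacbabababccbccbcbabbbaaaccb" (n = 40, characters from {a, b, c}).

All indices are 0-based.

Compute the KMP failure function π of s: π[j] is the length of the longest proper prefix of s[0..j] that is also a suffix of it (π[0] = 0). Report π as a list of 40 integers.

[0, 0, 1, 2, 0, 0, 0, 0, 0, 0, 0, 0, 0, 0, 0, 1, 0, 1, 0, 1, 0, 1, 2, 0, 1, 2, 0, 1, 2, 3, 0, 1, 1, 1, 0, 0, 0, 0, 0, 1]

π[0] = 0
j=1 s[j]='c': π[1]=0 (border '')
j=2 s[j]='b': π[2]=1 (border 'b')
j=3 s[j]='c': π[3]=2 (border 'bc')
j=4 s[j]='c': k: 2→0; π[4]=0 (border '')
j=5 s[j]='a': π[5]=0 (border '')
j=6 s[j]='c': π[6]=0 (border '')
j=7 s[j]='a': π[7]=0 (border '')
j=8 s[j]='a': π[8]=0 (border '')
j=9 s[j]='a': π[9]=0 (border '')
j=10 s[j]='a': π[10]=0 (border '')
j=11 s[j]='a': π[11]=0 (border '')
j=12 s[j]='c': π[12]=0 (border '')
j=13 s[j]='a': π[13]=0 (border '')
j=14 s[j]='c': π[14]=0 (border '')
j=15 s[j]='b': π[15]=1 (border 'b')
j=16 s[j]='a': k: 1→0; π[16]=0 (border '')
j=17 s[j]='b': π[17]=1 (border 'b')
j=18 s[j]='a': k: 1→0; π[18]=0 (border '')
j=19 s[j]='b': π[19]=1 (border 'b')
j=20 s[j]='a': k: 1→0; π[20]=0 (border '')
j=21 s[j]='b': π[21]=1 (border 'b')
j=22 s[j]='c': π[22]=2 (border 'bc')
j=23 s[j]='c': k: 2→0; π[23]=0 (border '')
j=24 s[j]='b': π[24]=1 (border 'b')
j=25 s[j]='c': π[25]=2 (border 'bc')
j=26 s[j]='c': k: 2→0; π[26]=0 (border '')
j=27 s[j]='b': π[27]=1 (border 'b')
j=28 s[j]='c': π[28]=2 (border 'bc')
j=29 s[j]='b': π[29]=3 (border 'bcb')
j=30 s[j]='a': k: 3→1→0; π[30]=0 (border '')
j=31 s[j]='b': π[31]=1 (border 'b')
j=32 s[j]='b': k: 1→0; π[32]=1 (border 'b')
j=33 s[j]='b': k: 1→0; π[33]=1 (border 'b')
j=34 s[j]='a': k: 1→0; π[34]=0 (border '')
j=35 s[j]='a': π[35]=0 (border '')
j=36 s[j]='a': π[36]=0 (border '')
j=37 s[j]='c': π[37]=0 (border '')
j=38 s[j]='c': π[38]=0 (border '')
j=39 s[j]='b': π[39]=1 (border 'b')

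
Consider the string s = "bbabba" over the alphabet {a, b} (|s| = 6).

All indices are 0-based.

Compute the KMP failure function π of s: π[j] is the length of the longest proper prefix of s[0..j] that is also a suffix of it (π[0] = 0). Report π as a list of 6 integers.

[0, 1, 0, 1, 2, 3]

π[0] = 0
j=1 s[j]='b': π[1]=1 (border 'b')
j=2 s[j]='a': k: 1→0; π[2]=0 (border '')
j=3 s[j]='b': π[3]=1 (border 'b')
j=4 s[j]='b': π[4]=2 (border 'bb')
j=5 s[j]='a': π[5]=3 (border 'bba')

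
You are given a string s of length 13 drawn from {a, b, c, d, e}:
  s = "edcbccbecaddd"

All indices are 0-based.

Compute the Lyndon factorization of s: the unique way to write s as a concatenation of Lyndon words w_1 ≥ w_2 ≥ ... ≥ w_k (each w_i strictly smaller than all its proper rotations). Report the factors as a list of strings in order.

["e", "d", "c", "bccbec", "addd"]

emit factor 1: 'e' (i=0, period=1)
emit factor 2: 'd' (i=1, period=1)
emit factor 3: 'c' (i=2, period=1)
emit factor 4: 'bccbec' (i=3, period=6)
emit factor 5: 'addd' (i=9, period=4)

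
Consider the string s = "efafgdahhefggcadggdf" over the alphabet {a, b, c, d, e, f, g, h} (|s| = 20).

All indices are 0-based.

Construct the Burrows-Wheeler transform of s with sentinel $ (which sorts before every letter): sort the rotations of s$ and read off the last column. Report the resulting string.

fcfdggga$hdeaegfgfdha

rank  rotation               last
    0  $efafgdahhefggcadggdf  f
    1  adggdf$efafgdahhefggc  c
    2  afgdahhefggcadggdf$ef  f
    3  ahhefggcadggdf$efafgd  d
    4  cadggdf$efafgdahhefgg  g
    5  dahhefggcadggdf$efafg  g
    6  df$efafgdahhefggcadgg  g
    7  dggdf$efafgdahhefggca  a
    8  efafgdahhefggcadggdf$  $
    9  efggcadggdf$efafgdahh  h
   10  f$efafgdahhefggcadggd  d
   11  fafgdahhefggcadggdf$e  e
   12  fgdahhefggcadggdf$efa  a
   13  fggcadggdf$efafgdahhe  e
   14  gcadggdf$efafgdahhefg  g
   15  gdahhefggcadggdf$efaf  f
   16  gdf$efafgdahhefggcadg  g
   17  ggcadggdf$efafgdahhef  f
   18  ggdf$efafgdahhefggcad  d
   19  hefggcadggdf$efafgdah  h
   20  hhefggcadggdf$efafgda  a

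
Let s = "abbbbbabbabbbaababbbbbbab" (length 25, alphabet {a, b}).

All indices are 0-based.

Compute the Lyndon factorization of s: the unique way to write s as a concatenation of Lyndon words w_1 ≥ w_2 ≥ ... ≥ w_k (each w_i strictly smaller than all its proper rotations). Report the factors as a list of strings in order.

["abbbbb", "abbabbb", "aababbbbbbab"]

emit factor 1: 'abbbbb' (i=0, period=6)
emit factor 2: 'abbabbb' (i=6, period=7)
emit factor 3: 'aababbbbbbab' (i=13, period=12)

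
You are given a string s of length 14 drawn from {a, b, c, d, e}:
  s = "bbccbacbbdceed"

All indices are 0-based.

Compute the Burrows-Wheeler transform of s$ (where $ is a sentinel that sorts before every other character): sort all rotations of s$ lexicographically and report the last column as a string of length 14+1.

dbc$cbbcabdebec

rank  rotation         last
    0  $bbccbacbbdceed  d
    1  acbbdceed$bbccb  b
    2  bacbbdceed$bbcc  c
    3  bbccbacbbdceed$  $
    4  bbdceed$bbccbac  c
    5  bccbacbbdceed$b  b
    6  bdceed$bbccbacb  b
    7  cbacbbdceed$bbc  c
    8  cbbdceed$bbccba  a
    9  ccbacbbdceed$bb  b
   10  ceed$bbccbacbbd  d
   11  d$bbccbacbbdcee  e
   12  dceed$bbccbacbb  b
   13  ed$bbccbacbbdce  e
   14  eed$bbccbacbbdc  c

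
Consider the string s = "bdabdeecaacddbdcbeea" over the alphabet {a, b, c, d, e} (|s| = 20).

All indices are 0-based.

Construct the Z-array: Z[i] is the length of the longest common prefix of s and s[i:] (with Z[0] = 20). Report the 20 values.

[20, 0, 0, 2, 0, 0, 0, 0, 0, 0, 0, 0, 0, 2, 0, 0, 1, 0, 0, 0]

Z[0]=20
i=1: i≥r, start 0; Z[1]=0
i=2: i≥r, start 0; Z[2]=0
i=3: i≥r, start 0; Z[3]=2 extend→box=[3,5)
i=4: min(r-i=1, Z[1]=0)=0; Z[4]=0
i=5: i≥r, start 0; Z[5]=0
i=6: i≥r, start 0; Z[6]=0
i=7: i≥r, start 0; Z[7]=0
i=8: i≥r, start 0; Z[8]=0
i=9: i≥r, start 0; Z[9]=0
i=10: i≥r, start 0; Z[10]=0
i=11: i≥r, start 0; Z[11]=0
i=12: i≥r, start 0; Z[12]=0
i=13: i≥r, start 0; Z[13]=2 extend→box=[13,15)
i=14: min(r-i=1, Z[1]=0)=0; Z[14]=0
i=15: i≥r, start 0; Z[15]=0
i=16: i≥r, start 0; Z[16]=1 extend→box=[16,17)
i=17: i≥r, start 0; Z[17]=0
i=18: i≥r, start 0; Z[18]=0
i=19: i≥r, start 0; Z[19]=0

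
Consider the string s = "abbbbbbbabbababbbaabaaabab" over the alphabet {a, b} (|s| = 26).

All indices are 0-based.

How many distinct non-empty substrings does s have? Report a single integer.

rank | idx | suffix
   0 |  20 | aaabab
   1 |  17 | aabaaabab
   2 |  21 | aabab
   3 |  24 | ab
   4 |  18 | abaaabab
   5 |  22 | abab
   6 |  11 | ababbbaabaaabab
   7 |   8 | abbababbbaabaaabab
   8 |  13 | abbbaabaaabab
   9 |   0 | abbbbbbbabbababbbaabaaabab
  10 |  25 | b
  11 |  19 | baaabab
  12 |  16 | baabaaabab
  13 |  23 | bab
  14 |  10 | bababbbaabaaabab
  15 |   7 | babbababbbaabaaabab
  16 |  12 | babbbaabaaabab
  17 |  15 | bbaabaaabab
  18 |   9 | bbababbbaabaaabab
  19 |   6 | bbabbababbbaabaaabab
  20 |  14 | bbbaabaaabab
  21 |   5 | bbbabbababbbaabaaabab
  22 |   4 | bbbbabbababbbaabaaabab
  23 |   3 | bbbbbabbababbbaabaaabab
  24 |   2 | bbbbbbabbababbbaabaaabab
  25 |   1 | bbbbbbbabbababbbaabaaabab

SA = [20, 17, 21, 24, 18, 22, 11, 8, 13, 0, 25, 19, 16, 23, 10, 7, 12, 15, 9, 6, 14, 5, 4, 3, 2, 1]
i: (SA[i-1],SA[i]) lcp shared
  1: (20,17) 2 'aa'
  2: (17,21) 4 'aaba'
  3: (21,24) 1 'a'
  4: (24,18) 2 'ab'
  5: (18,22) 3 'aba'
  6: (22,11) 4 'abab'
  7: (11,8) 2 'ab'
  8: (8,13) 3 'abb'
  9: (13,0) 4 'abbb'
  10: (0,25) 0 ''
  11: (25,19) 1 'b'
  12: (19,16) 3 'baa'
  13: (16,23) 2 'ba'
  14: (23,10) 3 'bab'
  15: (10,7) 3 'bab'
  16: (7,12) 4 'babb'
  17: (12,15) 1 'b'
  18: (15,9) 3 'bba'
  19: (9,6) 4 'bbab'
  20: (6,14) 2 'bb'
  21: (14,5) 4 'bbba'
  22: (5,4) 3 'bbb'
  23: (4,3) 4 'bbbb'
  24: (3,2) 5 'bbbbb'
  25: (2,1) 6 'bbbbbb'

n(n+1)/2 = 26·27/2 = 351
Σ LCP = 0 + 2 + 4 + 1 + 2 + 3 + 4 + 2 + 3 + 4 + 0 + 1 + 3 + 2 + 3 + 3 + 4 + 1 + 3 + 4 + 2 + 4 + 3 + 4 + 5 + 6 = 73
distinct = 351 − 73 = 278

278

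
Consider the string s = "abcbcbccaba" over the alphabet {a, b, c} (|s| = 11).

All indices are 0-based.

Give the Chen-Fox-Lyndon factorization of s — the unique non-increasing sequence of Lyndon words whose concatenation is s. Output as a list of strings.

emit factor 1: 'abcbcbcc' (i=0, period=8)
emit factor 2: 'ab' (i=8, period=2)
emit factor 3: 'a' (i=10, period=1)

["abcbcbcc", "ab", "a"]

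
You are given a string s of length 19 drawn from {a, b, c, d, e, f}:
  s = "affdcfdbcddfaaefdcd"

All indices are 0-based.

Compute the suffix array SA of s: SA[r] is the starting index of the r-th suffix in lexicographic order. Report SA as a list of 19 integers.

[12, 13, 0, 7, 17, 8, 4, 18, 6, 16, 3, 9, 10, 14, 11, 5, 15, 2, 1]

sorted suffixes:
  #0 SA[0]=12  'aaefdcd'
  #1 SA[1]=13  'aefdcd'
  #2 SA[2]=0  'affdcfdbcddfaaefdcd'
  #3 SA[3]=7  'bcddfaaefdcd'
  #4 SA[4]=17  'cd'
  #5 SA[5]=8  'cddfaaefdcd'
  #6 SA[6]=4  'cfdbcddfaaefdcd'
  #7 SA[7]=18  'd'
  #8 SA[8]=6  'dbcddfaaefdcd'
  #9 SA[9]=16  'dcd'
  #10 SA[10]=3  'dcfdbcddfaaefdcd'
  #11 SA[11]=9  'ddfaaefdcd'
  #12 SA[12]=10  'dfaaefdcd'
  #13 SA[13]=14  'efdcd'
  #14 SA[14]=11  'faaefdcd'
  #15 SA[15]=5  'fdbcddfaaefdcd'
  #16 SA[16]=15  'fdcd'
  #17 SA[17]=2  'fdcfdbcddfaaefdcd'
  #18 SA[18]=1  'ffdcfdbcddfaaefdcd'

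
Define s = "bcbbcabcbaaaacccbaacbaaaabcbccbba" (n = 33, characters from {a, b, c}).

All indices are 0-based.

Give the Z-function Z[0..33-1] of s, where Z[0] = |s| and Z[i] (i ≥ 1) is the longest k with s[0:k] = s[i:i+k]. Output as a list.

Z[0]=33
i=1: fresh scan; Z[1]=0
i=2: fresh scan; Z[2]=1 grow→box=[2,3)
i=3: fresh scan; Z[3]=2 grow→box=[3,5)
i=4: min(r-i=1, Z[1]=0)=0; Z[4]=0
i=5: fresh scan; Z[5]=0
i=6: fresh scan; Z[6]=3 grow→box=[6,9)
i=7: min(r-i=2, Z[1]=0)=0; Z[7]=0
i=8: min(r-i=1, Z[2]=1)=1; Z[8]=1
i=9: fresh scan; Z[9]=0
i=10: fresh scan; Z[10]=0
i=11: fresh scan; Z[11]=0
i=12: fresh scan; Z[12]=0
i=13: fresh scan; Z[13]=0
i=14: fresh scan; Z[14]=0
i=15: fresh scan; Z[15]=0
i=16: fresh scan; Z[16]=1 grow→box=[16,17)
i=17: fresh scan; Z[17]=0
i=18: fresh scan; Z[18]=0
i=19: fresh scan; Z[19]=0
i=20: fresh scan; Z[20]=1 grow→box=[20,21)
i=21: fresh scan; Z[21]=0
i=22: fresh scan; Z[22]=0
i=23: fresh scan; Z[23]=0
i=24: fresh scan; Z[24]=0
i=25: fresh scan; Z[25]=3 grow→box=[25,28)
i=26: min(r-i=2, Z[1]=0)=0; Z[26]=0
i=27: min(r-i=1, Z[2]=1)=1; Z[27]=2 grow→box=[27,29)
i=28: min(r-i=1, Z[1]=0)=0; Z[28]=0
i=29: fresh scan; Z[29]=0
i=30: fresh scan; Z[30]=1 grow→box=[30,31)
i=31: fresh scan; Z[31]=1 grow→box=[31,32)
i=32: fresh scan; Z[32]=0

[33, 0, 1, 2, 0, 0, 3, 0, 1, 0, 0, 0, 0, 0, 0, 0, 1, 0, 0, 0, 1, 0, 0, 0, 0, 3, 0, 2, 0, 0, 1, 1, 0]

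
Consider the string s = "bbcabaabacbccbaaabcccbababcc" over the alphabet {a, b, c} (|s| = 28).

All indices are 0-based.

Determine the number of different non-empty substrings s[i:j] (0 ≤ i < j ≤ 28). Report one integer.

351

rank | idx | suffix
   0 |  14 | aaabcccbababcc
   1 |   5 | aabacbccbaaabcccbababcc
   2 |  15 | aabcccbababcc
   3 |   3 | abaabacbccbaaabcccbababcc
   4 |  22 | ababcc
   5 |   6 | abacbccbaaabcccbababcc
   6 |  24 | abcc
   7 |  16 | abcccbababcc
   8 |   8 | acbccbaaabcccbababcc
   9 |  13 | baaabcccbababcc
  10 |   4 | baabacbccbaaabcccbababcc
  11 |  21 | bababcc
  12 |  23 | babcc
  13 |   7 | bacbccbaaabcccbababcc
  14 |   0 | bbcabaabacbccbaaabcccbababcc
  15 |   1 | bcabaabacbccbaaabcccbababcc
  16 |  25 | bcc
  17 |  10 | bccbaaabcccbababcc
  18 |  17 | bcccbababcc
  19 |  27 | c
  20 |   2 | cabaabacbccbaaabcccbababcc
  21 |  12 | cbaaabcccbababcc
  22 |  20 | cbababcc
  23 |   9 | cbccbaaabcccbababcc
  24 |  26 | cc
  25 |  11 | ccbaaabcccbababcc
  26 |  19 | ccbababcc
  27 |  18 | cccbababcc

SA = [14, 5, 15, 3, 22, 6, 24, 16, 8, 13, 4, 21, 23, 7, 0, 1, 25, 10, 17, 27, 2, 12, 20, 9, 26, 11, 19, 18]
rank  pair      lcp
   1  s[14:],s[5:]  2  'aa'
   2  s[5:],s[15:]  3  'aab'
   3  s[15:],s[3:]  1  'a'
   4  s[3:],s[22:]  3  'aba'
   5  s[22:],s[6:]  3  'aba'
   6  s[6:],s[24:]  2  'ab'
   7  s[24:],s[16:]  4  'abcc'
   8  s[16:],s[8:]  1  'a'
   9  s[8:],s[13:]  0  ''
  10  s[13:],s[4:]  3  'baa'
  11  s[4:],s[21:]  2  'ba'
  12  s[21:],s[23:]  3  'bab'
  13  s[23:],s[7:]  2  'ba'
  14  s[7:],s[0:]  1  'b'
  15  s[0:],s[1:]  1  'b'
  16  s[1:],s[25:]  2  'bc'
  17  s[25:],s[10:]  3  'bcc'
  18  s[10:],s[17:]  3  'bcc'
  19  s[17:],s[27:]  0  ''
  20  s[27:],s[2:]  1  'c'
  21  s[2:],s[12:]  1  'c'
  22  s[12:],s[20:]  3  'cba'
  23  s[20:],s[9:]  2  'cb'
  24  s[9:],s[26:]  1  'c'
  25  s[26:],s[11:]  2  'cc'
  26  s[11:],s[19:]  4  'ccba'
  27  s[19:],s[18:]  2  'cc'

n(n+1)/2 = 28·29/2 = 406
Σ LCP = 0 + 2 + 3 + 1 + 3 + 3 + 2 + 4 + 1 + 0 + 3 + 2 + 3 + 2 + 1 + 1 + 2 + 3 + 3 + 0 + 1 + 1 + 3 + 2 + 1 + 2 + 4 + 2 = 55
distinct = 406 − 55 = 351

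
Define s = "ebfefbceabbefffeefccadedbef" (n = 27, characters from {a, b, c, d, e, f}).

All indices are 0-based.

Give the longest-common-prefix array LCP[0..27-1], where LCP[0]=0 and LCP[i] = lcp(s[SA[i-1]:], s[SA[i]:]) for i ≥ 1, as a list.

rank→(start, suffix):
  0 → (8, 'abbefffeefccadedbef')
  1 → (20, 'adedbef')
  2 → (9, 'bbefffeefccadedbef')
  3 → (5, 'bceabbefffeefccadedbef')
  4 → (24, 'bef')
  5 → (10, 'befffeefccadedbef')
  6 → (1, 'bfefbceabbefffeefccadedbef')
  7 → (19, 'cadedbef')
  8 → (18, 'ccadedbef')
  9 → (6, 'ceabbefffeefccadedbef')
  10 → (23, 'dbef')
  11 → (21, 'dedbef')
  12 → (7, 'eabbefffeefccadedbef')
  13 → (0, 'ebfefbceabbefffeefccadedbef')
  14 → (22, 'edbef')
  15 → (15, 'eefccadedbef')
  16 → (25, 'ef')
  17 → (3, 'efbceabbefffeefccadedbef')
  18 → (16, 'efccadedbef')
  19 → (11, 'efffeefccadedbef')
  20 → (26, 'f')
  21 → (4, 'fbceabbefffeefccadedbef')
  22 → (17, 'fccadedbef')
  23 → (14, 'feefccadedbef')
  24 → (2, 'fefbceabbefffeefccadedbef')
  25 → (13, 'ffeefccadedbef')
  26 → (12, 'fffeefccadedbef')

SA = [8, 20, 9, 5, 24, 10, 1, 19, 18, 6, 23, 21, 7, 0, 22, 15, 25, 3, 16, 11, 26, 4, 17, 14, 2, 13, 12]
rank  pair      lcp
   1  s[8:],s[20:]  1  'a'
   2  s[20:],s[9:]  0  ''
   3  s[9:],s[5:]  1  'b'
   4  s[5:],s[24:]  1  'b'
   5  s[24:],s[10:]  3  'bef'
   6  s[10:],s[1:]  1  'b'
   7  s[1:],s[19:]  0  ''
   8  s[19:],s[18:]  1  'c'
   9  s[18:],s[6:]  1  'c'
  10  s[6:],s[23:]  0  ''
  11  s[23:],s[21:]  1  'd'
  12  s[21:],s[7:]  0  ''
  13  s[7:],s[0:]  1  'e'
  14  s[0:],s[22:]  1  'e'
  15  s[22:],s[15:]  1  'e'
  16  s[15:],s[25:]  1  'e'
  17  s[25:],s[3:]  2  'ef'
  18  s[3:],s[16:]  2  'ef'
  19  s[16:],s[11:]  2  'ef'
  20  s[11:],s[26:]  0  ''
  21  s[26:],s[4:]  1  'f'
  22  s[4:],s[17:]  1  'f'
  23  s[17:],s[14:]  1  'f'
  24  s[14:],s[2:]  2  'fe'
  25  s[2:],s[13:]  1  'f'
  26  s[13:],s[12:]  2  'ff'

[0, 1, 0, 1, 1, 3, 1, 0, 1, 1, 0, 1, 0, 1, 1, 1, 1, 2, 2, 2, 0, 1, 1, 1, 2, 1, 2]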